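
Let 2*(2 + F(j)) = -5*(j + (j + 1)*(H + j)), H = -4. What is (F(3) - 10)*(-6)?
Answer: 57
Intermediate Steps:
F(j) = -2 - 5*j/2 - 5*(1 + j)*(-4 + j)/2 (F(j) = -2 + (-5*(j + (j + 1)*(-4 + j)))/2 = -2 + (-5*(j + (1 + j)*(-4 + j)))/2 = -2 + (-5*j - 5*(1 + j)*(-4 + j))/2 = -2 + (-5*j/2 - 5*(1 + j)*(-4 + j)/2) = -2 - 5*j/2 - 5*(1 + j)*(-4 + j)/2)
(F(3) - 10)*(-6) = ((8 + 5*3 - 5/2*3**2) - 10)*(-6) = ((8 + 15 - 5/2*9) - 10)*(-6) = ((8 + 15 - 45/2) - 10)*(-6) = (1/2 - 10)*(-6) = -19/2*(-6) = 57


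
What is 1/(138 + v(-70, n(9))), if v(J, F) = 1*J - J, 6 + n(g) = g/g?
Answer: 1/138 ≈ 0.0072464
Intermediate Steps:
n(g) = -5 (n(g) = -6 + g/g = -6 + 1 = -5)
v(J, F) = 0 (v(J, F) = J - J = 0)
1/(138 + v(-70, n(9))) = 1/(138 + 0) = 1/138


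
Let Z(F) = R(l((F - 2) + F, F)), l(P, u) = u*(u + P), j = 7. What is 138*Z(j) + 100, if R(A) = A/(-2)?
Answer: -9077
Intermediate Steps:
l(P, u) = u*(P + u)
R(A) = -A/2 (R(A) = A*(-½) = -A/2)
Z(F) = -F*(-2 + 3*F)/2 (Z(F) = -F*(((F - 2) + F) + F)/2 = -F*(((-2 + F) + F) + F)/2 = -F*((-2 + 2*F) + F)/2 = -F*(-2 + 3*F)/2)
138*Z(j) + 100 = 138*((½)*7*(2 - 3*7)) + 100 = 138*((½)*7*(2 - 21)) + 100 = 138*((½)*7*(-19)) + 100 = 138*(-133/2) + 100 = -9177 + 100 = -9077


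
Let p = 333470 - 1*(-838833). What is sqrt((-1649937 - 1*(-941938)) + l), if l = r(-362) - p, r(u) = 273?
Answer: I*sqrt(1880029) ≈ 1371.1*I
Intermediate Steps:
p = 1172303 (p = 333470 + 838833 = 1172303)
l = -1172030 (l = 273 - 1*1172303 = 273 - 1172303 = -1172030)
sqrt((-1649937 - 1*(-941938)) + l) = sqrt((-1649937 - 1*(-941938)) - 1172030) = sqrt((-1649937 + 941938) - 1172030) = sqrt(-707999 - 1172030) = sqrt(-1880029) = I*sqrt(1880029)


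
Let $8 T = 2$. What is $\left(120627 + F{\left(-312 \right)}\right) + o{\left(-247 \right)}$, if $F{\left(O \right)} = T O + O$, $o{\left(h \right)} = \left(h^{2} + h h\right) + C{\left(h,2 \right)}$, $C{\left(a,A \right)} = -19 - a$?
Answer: $242483$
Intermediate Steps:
$T = \frac{1}{4}$ ($T = \frac{1}{8} \cdot 2 = \frac{1}{4} \approx 0.25$)
$o{\left(h \right)} = -19 - h + 2 h^{2}$ ($o{\left(h \right)} = \left(h^{2} + h h\right) - \left(19 + h\right) = \left(h^{2} + h^{2}\right) - \left(19 + h\right) = 2 h^{2} - \left(19 + h\right) = -19 - h + 2 h^{2}$)
$F{\left(O \right)} = \frac{5 O}{4}$ ($F{\left(O \right)} = \frac{O}{4} + O = \frac{5 O}{4}$)
$\left(120627 + F{\left(-312 \right)}\right) + o{\left(-247 \right)} = \left(120627 + \frac{5}{4} \left(-312\right)\right) - \left(-228 - 122018\right) = \left(120627 - 390\right) + \left(-19 + 247 + 2 \cdot 61009\right) = 120237 + \left(-19 + 247 + 122018\right) = 120237 + 122246 = 242483$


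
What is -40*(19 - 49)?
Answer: 1200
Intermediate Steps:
-40*(19 - 49) = -40*(-30) = 1200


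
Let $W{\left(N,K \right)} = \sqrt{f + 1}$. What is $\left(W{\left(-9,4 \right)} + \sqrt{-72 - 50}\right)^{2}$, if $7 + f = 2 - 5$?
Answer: $- \left(3 + \sqrt{122}\right)^{2} \approx -197.27$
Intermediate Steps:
$f = -10$ ($f = -7 + \left(2 - 5\right) = -7 - 3 = -10$)
$W{\left(N,K \right)} = 3 i$ ($W{\left(N,K \right)} = \sqrt{-10 + 1} = \sqrt{-9} = 3 i$)
$\left(W{\left(-9,4 \right)} + \sqrt{-72 - 50}\right)^{2} = \left(3 i + \sqrt{-72 - 50}\right)^{2} = \left(3 i + \sqrt{-122}\right)^{2} = \left(3 i + i \sqrt{122}\right)^{2}$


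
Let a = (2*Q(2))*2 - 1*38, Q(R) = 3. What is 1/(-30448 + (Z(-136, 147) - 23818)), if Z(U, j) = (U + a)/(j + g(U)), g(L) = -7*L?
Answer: -1099/59638496 ≈ -1.8428e-5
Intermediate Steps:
a = -26 (a = (2*3)*2 - 1*38 = 6*2 - 38 = 12 - 38 = -26)
Z(U, j) = (-26 + U)/(j - 7*U) (Z(U, j) = (U - 26)/(j - 7*U) = (-26 + U)/(j - 7*U))
1/(-30448 + (Z(-136, 147) - 23818)) = 1/(-30448 + ((26 - 1*(-136))/(-1*147 + 7*(-136)) - 23818)) = 1/(-30448 + ((26 + 136)/(-147 - 952) - 23818)) = 1/(-30448 + (162/(-1099) - 23818)) = 1/(-30448 + (-1/1099*162 - 23818)) = 1/(-30448 + (-162/1099 - 23818)) = 1/(-30448 - 26176144/1099) = 1/(-59638496/1099) = -1099/59638496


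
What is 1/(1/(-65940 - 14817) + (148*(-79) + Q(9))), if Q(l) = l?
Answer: -80757/943484032 ≈ -8.5594e-5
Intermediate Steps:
1/(1/(-65940 - 14817) + (148*(-79) + Q(9))) = 1/(1/(-65940 - 14817) + (148*(-79) + 9)) = 1/(1/(-80757) + (-11692 + 9)) = 1/(-1/80757 - 11683) = 1/(-943484032/80757) = -80757/943484032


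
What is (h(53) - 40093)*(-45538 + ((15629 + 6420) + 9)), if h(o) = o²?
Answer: 875428320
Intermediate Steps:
(h(53) - 40093)*(-45538 + ((15629 + 6420) + 9)) = (53² - 40093)*(-45538 + ((15629 + 6420) + 9)) = (2809 - 40093)*(-45538 + (22049 + 9)) = -37284*(-45538 + 22058) = -37284*(-23480) = 875428320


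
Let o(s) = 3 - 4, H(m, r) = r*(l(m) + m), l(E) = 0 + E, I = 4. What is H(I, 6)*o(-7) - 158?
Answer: -206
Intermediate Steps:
l(E) = E
H(m, r) = 2*m*r (H(m, r) = r*(m + m) = r*(2*m) = 2*m*r)
o(s) = -1
H(I, 6)*o(-7) - 158 = (2*4*6)*(-1) - 158 = 48*(-1) - 158 = -48 - 158 = -206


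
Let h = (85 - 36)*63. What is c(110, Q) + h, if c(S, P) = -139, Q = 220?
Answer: 2948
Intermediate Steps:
h = 3087 (h = 49*63 = 3087)
c(110, Q) + h = -139 + 3087 = 2948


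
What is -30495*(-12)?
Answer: 365940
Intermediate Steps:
-30495*(-12) = -6099*(-60) = 365940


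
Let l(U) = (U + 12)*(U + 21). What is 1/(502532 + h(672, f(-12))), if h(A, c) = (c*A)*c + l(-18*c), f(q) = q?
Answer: 1/653336 ≈ 1.5306e-6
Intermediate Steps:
l(U) = (12 + U)*(21 + U)
h(A, c) = 252 - 594*c + 324*c² + A*c² (h(A, c) = (c*A)*c + (252 + (-18*c)² + 33*(-18*c)) = (A*c)*c + (252 + 324*c² - 594*c) = A*c² + (252 - 594*c + 324*c²) = 252 - 594*c + 324*c² + A*c²)
1/(502532 + h(672, f(-12))) = 1/(502532 + (252 - 594*(-12) + 324*(-12)² + 672*(-12)²)) = 1/(502532 + (252 + 7128 + 324*144 + 672*144)) = 1/(502532 + (252 + 7128 + 46656 + 96768)) = 1/(502532 + 150804) = 1/653336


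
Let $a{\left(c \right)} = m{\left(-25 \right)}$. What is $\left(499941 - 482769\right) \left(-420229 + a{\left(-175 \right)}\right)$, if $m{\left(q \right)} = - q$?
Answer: $-7215743088$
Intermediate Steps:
$a{\left(c \right)} = 25$ ($a{\left(c \right)} = \left(-1\right) \left(-25\right) = 25$)
$\left(499941 - 482769\right) \left(-420229 + a{\left(-175 \right)}\right) = \left(499941 - 482769\right) \left(-420229 + 25\right) = 17172 \left(-420204\right) = -7215743088$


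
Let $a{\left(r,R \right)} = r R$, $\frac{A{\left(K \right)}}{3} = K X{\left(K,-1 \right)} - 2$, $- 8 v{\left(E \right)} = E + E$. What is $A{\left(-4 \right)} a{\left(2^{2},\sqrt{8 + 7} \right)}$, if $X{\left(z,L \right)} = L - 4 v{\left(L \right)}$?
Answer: $72 \sqrt{15} \approx 278.85$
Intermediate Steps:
$v{\left(E \right)} = - \frac{E}{4}$ ($v{\left(E \right)} = - \frac{E + E}{8} = - \frac{2 E}{8} = - \frac{E}{4}$)
$X{\left(z,L \right)} = 2 L$ ($X{\left(z,L \right)} = L - 4 \left(- \frac{L}{4}\right) = L + L = 2 L$)
$A{\left(K \right)} = -6 - 6 K$ ($A{\left(K \right)} = 3 \left(K 2 \left(-1\right) - 2\right) = 3 \left(K \left(-2\right) - 2\right) = 3 \left(- 2 K - 2\right) = 3 \left(-2 - 2 K\right) = -6 - 6 K$)
$a{\left(r,R \right)} = R r$
$A{\left(-4 \right)} a{\left(2^{2},\sqrt{8 + 7} \right)} = \left(-6 - -24\right) \sqrt{8 + 7} \cdot 2^{2} = \left(-6 + 24\right) \sqrt{15} \cdot 4 = 18 \cdot 4 \sqrt{15} = 72 \sqrt{15}$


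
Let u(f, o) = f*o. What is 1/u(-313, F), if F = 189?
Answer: -1/59157 ≈ -1.6904e-5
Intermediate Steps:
1/u(-313, F) = 1/(-313*189) = 1/(-59157) = -1/59157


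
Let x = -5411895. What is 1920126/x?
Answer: -640042/1803965 ≈ -0.35480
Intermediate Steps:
1920126/x = 1920126/(-5411895) = 1920126*(-1/5411895) = -640042/1803965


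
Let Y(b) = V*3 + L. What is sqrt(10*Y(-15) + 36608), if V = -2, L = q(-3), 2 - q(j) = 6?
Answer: 2*sqrt(9127) ≈ 191.07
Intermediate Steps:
q(j) = -4 (q(j) = 2 - 1*6 = 2 - 6 = -4)
L = -4
Y(b) = -10 (Y(b) = -2*3 - 4 = -6 - 4 = -10)
sqrt(10*Y(-15) + 36608) = sqrt(10*(-10) + 36608) = sqrt(-100 + 36608) = sqrt(36508) = 2*sqrt(9127)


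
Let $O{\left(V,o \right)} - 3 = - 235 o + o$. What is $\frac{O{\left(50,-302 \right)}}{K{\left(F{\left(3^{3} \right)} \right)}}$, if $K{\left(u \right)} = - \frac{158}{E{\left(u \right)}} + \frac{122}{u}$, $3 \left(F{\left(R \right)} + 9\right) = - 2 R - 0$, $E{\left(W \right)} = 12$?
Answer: $- \frac{3816234}{955} \approx -3996.1$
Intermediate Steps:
$F{\left(R \right)} = -9 - \frac{2 R}{3}$ ($F{\left(R \right)} = -9 + \frac{- 2 R - 0}{3} = -9 + \frac{- 2 R + 0}{3} = -9 + \frac{\left(-2\right) R}{3} = -9 - \frac{2 R}{3}$)
$K{\left(u \right)} = - \frac{79}{6} + \frac{122}{u}$ ($K{\left(u \right)} = - \frac{158}{12} + \frac{122}{u} = \left(-158\right) \frac{1}{12} + \frac{122}{u} = - \frac{79}{6} + \frac{122}{u}$)
$O{\left(V,o \right)} = 3 - 234 o$ ($O{\left(V,o \right)} = 3 + \left(- 235 o + o\right) = 3 - 234 o$)
$\frac{O{\left(50,-302 \right)}}{K{\left(F{\left(3^{3} \right)} \right)}} = \frac{3 - -70668}{- \frac{79}{6} + \frac{122}{-9 - \frac{2 \cdot 3^{3}}{3}}} = \frac{3 + 70668}{- \frac{79}{6} + \frac{122}{-9 - 18}} = \frac{70671}{- \frac{79}{6} + \frac{122}{-9 - 18}} = \frac{70671}{- \frac{79}{6} + \frac{122}{-27}} = \frac{70671}{- \frac{79}{6} + 122 \left(- \frac{1}{27}\right)} = \frac{70671}{- \frac{79}{6} - \frac{122}{27}} = \frac{70671}{- \frac{955}{54}} = 70671 \left(- \frac{54}{955}\right) = - \frac{3816234}{955}$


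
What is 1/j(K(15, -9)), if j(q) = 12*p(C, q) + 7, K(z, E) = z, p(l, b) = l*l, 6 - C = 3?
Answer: 1/115 ≈ 0.0086956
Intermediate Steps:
C = 3 (C = 6 - 1*3 = 6 - 3 = 3)
p(l, b) = l**2
j(q) = 115 (j(q) = 12*3**2 + 7 = 12*9 + 7 = 108 + 7 = 115)
1/j(K(15, -9)) = 1/115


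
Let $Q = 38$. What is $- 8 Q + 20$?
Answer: $-284$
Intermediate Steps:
$- 8 Q + 20 = \left(-8\right) 38 + 20 = -304 + 20 = -284$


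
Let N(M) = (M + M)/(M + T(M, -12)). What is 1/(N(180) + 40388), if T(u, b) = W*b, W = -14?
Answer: 29/1171282 ≈ 2.4759e-5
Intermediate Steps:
T(u, b) = -14*b
N(M) = 2*M/(168 + M) (N(M) = (M + M)/(M - 14*(-12)) = (2*M)/(M + 168) = (2*M)/(168 + M) = 2*M/(168 + M))
1/(N(180) + 40388) = 1/(2*180/(168 + 180) + 40388) = 1/(2*180/348 + 40388) = 1/(2*180*(1/348) + 40388) = 1/(30/29 + 40388) = 1/(1171282/29) = 29/1171282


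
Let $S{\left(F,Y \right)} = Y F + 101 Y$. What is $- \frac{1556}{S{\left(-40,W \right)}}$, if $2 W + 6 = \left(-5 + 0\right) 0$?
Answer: $\frac{1556}{183} \approx 8.5027$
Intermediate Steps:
$W = -3$ ($W = -3 + \frac{\left(-5 + 0\right) 0}{2} = -3 + \frac{\left(-5\right) 0}{2} = -3 + \frac{1}{2} \cdot 0 = -3 + 0 = -3$)
$S{\left(F,Y \right)} = 101 Y + F Y$ ($S{\left(F,Y \right)} = F Y + 101 Y = 101 Y + F Y$)
$- \frac{1556}{S{\left(-40,W \right)}} = - \frac{1556}{\left(-3\right) \left(101 - 40\right)} = - \frac{1556}{\left(-3\right) 61} = - \frac{1556}{-183} = \left(-1556\right) \left(- \frac{1}{183}\right) = \frac{1556}{183}$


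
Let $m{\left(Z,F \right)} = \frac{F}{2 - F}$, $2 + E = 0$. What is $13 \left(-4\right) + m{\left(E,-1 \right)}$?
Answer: $- \frac{157}{3} \approx -52.333$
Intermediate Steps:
$E = -2$ ($E = -2 + 0 = -2$)
$13 \left(-4\right) + m{\left(E,-1 \right)} = 13 \left(-4\right) - - \frac{1}{-2 - 1} = -52 - - \frac{1}{-3} = -52 - \left(-1\right) \left(- \frac{1}{3}\right) = -52 - \frac{1}{3} = - \frac{157}{3}$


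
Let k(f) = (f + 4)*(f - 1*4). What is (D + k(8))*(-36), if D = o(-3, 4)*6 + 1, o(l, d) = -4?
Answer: -900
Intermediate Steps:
D = -23 (D = -4*6 + 1 = -24 + 1 = -23)
k(f) = (-4 + f)*(4 + f) (k(f) = (4 + f)*(f - 4) = (4 + f)*(-4 + f) = (-4 + f)*(4 + f))
(D + k(8))*(-36) = (-23 + (-16 + 8²))*(-36) = (-23 + (-16 + 64))*(-36) = (-23 + 48)*(-36) = 25*(-36) = -900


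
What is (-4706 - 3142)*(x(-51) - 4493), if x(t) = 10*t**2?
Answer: -168865416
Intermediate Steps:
(-4706 - 3142)*(x(-51) - 4493) = (-4706 - 3142)*(10*(-51)**2 - 4493) = -7848*(10*2601 - 4493) = -7848*(26010 - 4493) = -7848*21517 = -168865416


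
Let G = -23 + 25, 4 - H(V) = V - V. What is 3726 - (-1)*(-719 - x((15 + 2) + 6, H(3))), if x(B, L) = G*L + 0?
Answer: 2999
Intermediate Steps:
H(V) = 4 (H(V) = 4 - (V - V) = 4 - 1*0 = 4 + 0 = 4)
G = 2
x(B, L) = 2*L (x(B, L) = 2*L + 0 = 2*L)
3726 - (-1)*(-719 - x((15 + 2) + 6, H(3))) = 3726 - (-1)*(-719 - 2*4) = 3726 - (-1)*(-719 - 1*8) = 3726 - (-1)*(-719 - 8) = 3726 - (-1)*(-727) = 3726 - 1*727 = 3726 - 727 = 2999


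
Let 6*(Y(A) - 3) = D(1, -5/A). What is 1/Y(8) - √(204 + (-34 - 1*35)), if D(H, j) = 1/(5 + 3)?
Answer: 48/145 - 3*√15 ≈ -11.288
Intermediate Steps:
D(H, j) = ⅛ (D(H, j) = 1/8 = ⅛)
Y(A) = 145/48 (Y(A) = 3 + (⅙)*(⅛) = 3 + 1/48 = 145/48)
1/Y(8) - √(204 + (-34 - 1*35)) = 1/(145/48) - √(204 + (-34 - 1*35)) = 48/145 - √(204 + (-34 - 35)) = 48/145 - √(204 - 69) = 48/145 - √135 = 48/145 - 3*√15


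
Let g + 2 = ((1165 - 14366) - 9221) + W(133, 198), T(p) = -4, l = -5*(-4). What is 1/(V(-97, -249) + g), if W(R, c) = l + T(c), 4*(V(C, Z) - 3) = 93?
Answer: -4/89527 ≈ -4.4679e-5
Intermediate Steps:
l = 20
V(C, Z) = 105/4 (V(C, Z) = 3 + (1/4)*93 = 3 + 93/4 = 105/4)
W(R, c) = 16 (W(R, c) = 20 - 4 = 16)
g = -22408 (g = -2 + (((1165 - 14366) - 9221) + 16) = -2 + ((-13201 - 9221) + 16) = -2 + (-22422 + 16) = -2 - 22406 = -22408)
1/(V(-97, -249) + g) = 1/(105/4 - 22408) = 1/(-89527/4) = -4/89527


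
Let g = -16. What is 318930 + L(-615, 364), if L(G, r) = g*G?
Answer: 328770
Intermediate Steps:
L(G, r) = -16*G
318930 + L(-615, 364) = 318930 - 16*(-615) = 318930 + 9840 = 328770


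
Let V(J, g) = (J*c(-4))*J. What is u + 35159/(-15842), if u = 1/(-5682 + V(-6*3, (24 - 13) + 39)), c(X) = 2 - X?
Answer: -369214/166341 ≈ -2.2196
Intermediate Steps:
V(J, g) = 6*J² (V(J, g) = (J*(2 - 1*(-4)))*J = (J*(2 + 4))*J = (J*6)*J = (6*J)*J = 6*J²)
u = -1/3738 (u = 1/(-5682 + 6*(-6*3)²) = 1/(-5682 + 6*(-18)²) = 1/(-5682 + 6*324) = 1/(-5682 + 1944) = 1/(-3738) = -1/3738 ≈ -0.00026752)
u + 35159/(-15842) = -1/3738 + 35159/(-15842) = -1/3738 + 35159*(-1/15842) = -1/3738 - 35159/15842 = -369214/166341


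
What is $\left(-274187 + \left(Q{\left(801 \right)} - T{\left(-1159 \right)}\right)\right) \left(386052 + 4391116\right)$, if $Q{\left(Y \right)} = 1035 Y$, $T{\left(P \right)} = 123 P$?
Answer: $3331620849040$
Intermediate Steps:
$\left(-274187 + \left(Q{\left(801 \right)} - T{\left(-1159 \right)}\right)\right) \left(386052 + 4391116\right) = \left(-274187 + \left(1035 \cdot 801 - 123 \left(-1159\right)\right)\right) \left(386052 + 4391116\right) = \left(-274187 + \left(829035 - -142557\right)\right) 4777168 = \left(-274187 + \left(829035 + 142557\right)\right) 4777168 = \left(-274187 + 971592\right) 4777168 = 697405 \cdot 4777168 = 3331620849040$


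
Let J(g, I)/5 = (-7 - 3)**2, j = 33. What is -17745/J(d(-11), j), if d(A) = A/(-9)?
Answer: -3549/100 ≈ -35.490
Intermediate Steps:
d(A) = -A/9 (d(A) = A*(-1/9) = -A/9)
J(g, I) = 500 (J(g, I) = 5*(-7 - 3)**2 = 5*(-10)**2 = 5*100 = 500)
-17745/J(d(-11), j) = -17745/500 = -17745*1/500 = -3549/100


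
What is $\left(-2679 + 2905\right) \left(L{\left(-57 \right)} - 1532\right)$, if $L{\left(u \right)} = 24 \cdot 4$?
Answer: $-324536$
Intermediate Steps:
$L{\left(u \right)} = 96$
$\left(-2679 + 2905\right) \left(L{\left(-57 \right)} - 1532\right) = \left(-2679 + 2905\right) \left(96 - 1532\right) = 226 \left(-1436\right) = -324536$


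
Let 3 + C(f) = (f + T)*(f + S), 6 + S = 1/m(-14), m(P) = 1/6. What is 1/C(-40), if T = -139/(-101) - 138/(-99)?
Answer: 3333/4953481 ≈ 0.00067286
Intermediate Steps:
T = 9233/3333 (T = -139*(-1/101) - 138*(-1/99) = 139/101 + 46/33 = 9233/3333 ≈ 2.7702)
m(P) = ⅙
S = 0 (S = -6 + 1/(⅙) = -6 + 6 = 0)
C(f) = -3 + f*(9233/3333 + f) (C(f) = -3 + (f + 9233/3333)*(f + 0) = -3 + (9233/3333 + f)*f = -3 + f*(9233/3333 + f))
1/C(-40) = 1/(-3 + (-40)² + (9233/3333)*(-40)) = 1/(-3 + 1600 - 369320/3333) = 1/(4953481/3333) = 3333/4953481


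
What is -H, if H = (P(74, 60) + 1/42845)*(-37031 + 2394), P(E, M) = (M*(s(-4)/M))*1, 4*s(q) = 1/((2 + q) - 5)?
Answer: -78055391/63140 ≈ -1236.2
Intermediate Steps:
s(q) = 1/(4*(-3 + q)) (s(q) = 1/(4*((2 + q) - 5)) = 1/(4*(-3 + q)))
P(E, M) = -1/28 (P(E, M) = (M*((1/(4*(-3 - 4)))/M))*1 = (M*(((¼)/(-7))/M))*1 = (M*(((¼)*(-⅐))/M))*1 = (M*(-1/(28*M)))*1 = -1/28*1 = -1/28)
H = 78055391/63140 (H = (-1/28 + 1/42845)*(-37031 + 2394) = (-1/28 + 1/42845)*(-34637) = -42817/1199660*(-34637) = 78055391/63140 ≈ 1236.2)
-H = -1*78055391/63140 = -78055391/63140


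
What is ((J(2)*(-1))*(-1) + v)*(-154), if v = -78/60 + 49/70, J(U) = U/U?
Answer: -308/5 ≈ -61.600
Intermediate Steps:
J(U) = 1
v = -3/5 (v = -78*1/60 + 49*(1/70) = -13/10 + 7/10 = -3/5 ≈ -0.60000)
((J(2)*(-1))*(-1) + v)*(-154) = ((1*(-1))*(-1) - 3/5)*(-154) = (-1*(-1) - 3/5)*(-154) = (1 - 3/5)*(-154) = (2/5)*(-154) = -308/5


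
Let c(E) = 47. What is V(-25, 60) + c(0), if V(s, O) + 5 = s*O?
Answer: -1458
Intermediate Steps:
V(s, O) = -5 + O*s (V(s, O) = -5 + s*O = -5 + O*s)
V(-25, 60) + c(0) = (-5 + 60*(-25)) + 47 = (-5 - 1500) + 47 = -1505 + 47 = -1458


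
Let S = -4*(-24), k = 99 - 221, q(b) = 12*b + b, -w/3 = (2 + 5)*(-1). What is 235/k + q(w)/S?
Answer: 1791/1952 ≈ 0.91752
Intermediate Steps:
w = 21 (w = -3*(2 + 5)*(-1) = -21*(-1) = -3*(-7) = 21)
q(b) = 13*b
k = -122
S = 96
235/k + q(w)/S = 235/(-122) + (13*21)/96 = 235*(-1/122) + 273*(1/96) = -235/122 + 91/32 = 1791/1952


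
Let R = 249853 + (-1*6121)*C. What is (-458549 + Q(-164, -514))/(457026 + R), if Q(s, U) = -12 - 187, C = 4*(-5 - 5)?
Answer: -458748/951719 ≈ -0.48202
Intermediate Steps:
C = -40 (C = 4*(-10) = -40)
Q(s, U) = -199
R = 494693 (R = 249853 - 1*6121*(-40) = 249853 - 6121*(-40) = 249853 + 244840 = 494693)
(-458549 + Q(-164, -514))/(457026 + R) = (-458549 - 199)/(457026 + 494693) = -458748/951719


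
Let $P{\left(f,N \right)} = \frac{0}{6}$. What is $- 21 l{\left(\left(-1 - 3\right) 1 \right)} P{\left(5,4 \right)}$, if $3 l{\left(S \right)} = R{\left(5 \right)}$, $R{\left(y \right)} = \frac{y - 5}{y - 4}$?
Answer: $0$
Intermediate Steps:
$R{\left(y \right)} = \frac{-5 + y}{-4 + y}$
$P{\left(f,N \right)} = 0$ ($P{\left(f,N \right)} = 0 \cdot \frac{1}{6} = 0$)
$l{\left(S \right)} = 0$ ($l{\left(S \right)} = \frac{\frac{1}{-4 + 5} \left(-5 + 5\right)}{3} = \frac{1^{-1} \cdot 0}{3} = \frac{1 \cdot 0}{3} = \frac{1}{3} \cdot 0 = 0$)
$- 21 l{\left(\left(-1 - 3\right) 1 \right)} P{\left(5,4 \right)} = \left(-21\right) 0 \cdot 0 = 0 \cdot 0 = 0$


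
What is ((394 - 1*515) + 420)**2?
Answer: 89401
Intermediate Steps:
((394 - 1*515) + 420)**2 = ((394 - 515) + 420)**2 = (-121 + 420)**2 = 299**2 = 89401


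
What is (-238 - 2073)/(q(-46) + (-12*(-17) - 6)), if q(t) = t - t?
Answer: -2311/198 ≈ -11.672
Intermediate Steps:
q(t) = 0
(-238 - 2073)/(q(-46) + (-12*(-17) - 6)) = (-238 - 2073)/(0 + (-12*(-17) - 6)) = -2311/(0 + (204 - 6)) = -2311/(0 + 198) = -2311/198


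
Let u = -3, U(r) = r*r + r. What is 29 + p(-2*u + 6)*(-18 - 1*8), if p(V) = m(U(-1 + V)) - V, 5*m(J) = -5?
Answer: 367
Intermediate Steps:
U(r) = r + r² (U(r) = r² + r = r + r²)
m(J) = -1 (m(J) = (⅕)*(-5) = -1)
p(V) = -1 - V
29 + p(-2*u + 6)*(-18 - 1*8) = 29 + (-1 - (-2*(-3) + 6))*(-18 - 1*8) = 29 + (-1 - (6 + 6))*(-18 - 8) = 29 + (-1 - 1*12)*(-26) = 29 + (-1 - 12)*(-26) = 29 - 13*(-26) = 29 + 338 = 367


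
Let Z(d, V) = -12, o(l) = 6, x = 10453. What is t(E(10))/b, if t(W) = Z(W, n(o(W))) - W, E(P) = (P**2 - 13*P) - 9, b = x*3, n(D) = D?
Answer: 9/10453 ≈ 0.00086100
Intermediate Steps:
b = 31359 (b = 10453*3 = 31359)
E(P) = -9 + P**2 - 13*P
t(W) = -12 - W
t(E(10))/b = (-12 - (-9 + 10**2 - 13*10))/31359 = (-12 - (-9 + 100 - 130))*(1/31359) = (-12 - 1*(-39))*(1/31359) = (-12 + 39)*(1/31359) = 27*(1/31359) = 9/10453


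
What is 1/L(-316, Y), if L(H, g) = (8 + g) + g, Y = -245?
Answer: -1/482 ≈ -0.0020747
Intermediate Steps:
L(H, g) = 8 + 2*g
1/L(-316, Y) = 1/(8 + 2*(-245)) = 1/(8 - 490) = 1/(-482) = -1/482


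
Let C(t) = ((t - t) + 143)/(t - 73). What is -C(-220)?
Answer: 143/293 ≈ 0.48805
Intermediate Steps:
C(t) = 143/(-73 + t) (C(t) = (0 + 143)/(-73 + t) = 143/(-73 + t))
-C(-220) = -143/(-73 - 220) = -143/(-293) = -143*(-1)/293 = -1*(-143/293) = 143/293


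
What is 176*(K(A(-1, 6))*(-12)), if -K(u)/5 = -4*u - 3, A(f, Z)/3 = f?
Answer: 95040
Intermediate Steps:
A(f, Z) = 3*f
K(u) = 15 + 20*u (K(u) = -5*(-4*u - 3) = -5*(-3 - 4*u) = 15 + 20*u)
176*(K(A(-1, 6))*(-12)) = 176*((15 + 20*(3*(-1)))*(-12)) = 176*((15 + 20*(-3))*(-12)) = 176*((15 - 60)*(-12)) = 176*(-45*(-12)) = 176*540 = 95040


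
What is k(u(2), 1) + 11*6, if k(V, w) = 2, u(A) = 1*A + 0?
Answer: 68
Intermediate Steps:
u(A) = A (u(A) = A + 0 = A)
k(u(2), 1) + 11*6 = 2 + 11*6 = 2 + 66 = 68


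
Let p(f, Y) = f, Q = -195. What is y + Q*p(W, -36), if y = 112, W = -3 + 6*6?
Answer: -6323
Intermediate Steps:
W = 33 (W = -3 + 36 = 33)
y + Q*p(W, -36) = 112 - 195*33 = 112 - 6435 = -6323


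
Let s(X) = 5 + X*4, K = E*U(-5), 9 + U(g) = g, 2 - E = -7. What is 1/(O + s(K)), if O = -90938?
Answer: -1/91437 ≈ -1.0936e-5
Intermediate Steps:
E = 9 (E = 2 - 1*(-7) = 2 + 7 = 9)
U(g) = -9 + g
K = -126 (K = 9*(-9 - 5) = 9*(-14) = -126)
s(X) = 5 + 4*X
1/(O + s(K)) = 1/(-90938 + (5 + 4*(-126))) = 1/(-90938 + (5 - 504)) = 1/(-90938 - 499) = 1/(-91437) = -1/91437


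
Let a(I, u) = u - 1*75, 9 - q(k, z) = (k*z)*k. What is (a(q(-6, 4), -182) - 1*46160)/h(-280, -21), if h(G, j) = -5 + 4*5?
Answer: -46417/15 ≈ -3094.5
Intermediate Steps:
q(k, z) = 9 - z*k² (q(k, z) = 9 - k*z*k = 9 - z*k²)
h(G, j) = 15 (h(G, j) = -5 + 20 = 15)
a(I, u) = -75 + u (a(I, u) = u - 75 = -75 + u)
(a(q(-6, 4), -182) - 1*46160)/h(-280, -21) = ((-75 - 182) - 1*46160)/15 = (-257 - 46160)*(1/15) = -46417*1/15 = -46417/15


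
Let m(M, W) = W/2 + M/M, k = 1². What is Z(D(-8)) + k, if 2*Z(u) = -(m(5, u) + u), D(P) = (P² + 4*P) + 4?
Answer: -53/2 ≈ -26.500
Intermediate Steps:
k = 1
m(M, W) = 1 + W/2 (m(M, W) = W*(½) + 1 = W/2 + 1 = 1 + W/2)
D(P) = 4 + P² + 4*P
Z(u) = -½ - 3*u/4 (Z(u) = (-((1 + u/2) + u))/2 = (-(1 + 3*u/2))/2 = (-1 - 3*u/2)/2 = -½ - 3*u/4)
Z(D(-8)) + k = (-½ - 3*(4 + (-8)² + 4*(-8))/4) + 1 = (-½ - 3*(4 + 64 - 32)/4) + 1 = (-½ - ¾*36) + 1 = (-½ - 27) + 1 = -55/2 + 1 = -53/2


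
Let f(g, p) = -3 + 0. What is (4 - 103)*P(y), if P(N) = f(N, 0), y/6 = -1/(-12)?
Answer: 297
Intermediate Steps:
y = 1/2 (y = 6*(-1/(-12)) = 6*(-1*(-1/12)) = 6*(1/12) = 1/2 ≈ 0.50000)
f(g, p) = -3
P(N) = -3
(4 - 103)*P(y) = (4 - 103)*(-3) = -99*(-3) = 297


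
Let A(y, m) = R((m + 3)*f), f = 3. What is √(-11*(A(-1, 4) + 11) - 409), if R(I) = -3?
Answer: I*√497 ≈ 22.293*I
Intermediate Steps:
A(y, m) = -3
√(-11*(A(-1, 4) + 11) - 409) = √(-11*(-3 + 11) - 409) = √(-11*8 - 409) = √(-88 - 409) = √(-497) = I*√497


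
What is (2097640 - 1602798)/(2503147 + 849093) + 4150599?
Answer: 6956902243301/1676120 ≈ 4.1506e+6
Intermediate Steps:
(2097640 - 1602798)/(2503147 + 849093) + 4150599 = 494842/3352240 + 4150599 = 494842*(1/3352240) + 4150599 = 247421/1676120 + 4150599 = 6956902243301/1676120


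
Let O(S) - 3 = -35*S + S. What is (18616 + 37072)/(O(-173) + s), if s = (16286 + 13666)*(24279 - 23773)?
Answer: 55688/15161597 ≈ 0.0036730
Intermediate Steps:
O(S) = 3 - 34*S (O(S) = 3 + (-35*S + S) = 3 - 34*S)
s = 15155712 (s = 29952*506 = 15155712)
(18616 + 37072)/(O(-173) + s) = (18616 + 37072)/((3 - 34*(-173)) + 15155712) = 55688/((3 + 5882) + 15155712) = 55688/(5885 + 15155712) = 55688/15161597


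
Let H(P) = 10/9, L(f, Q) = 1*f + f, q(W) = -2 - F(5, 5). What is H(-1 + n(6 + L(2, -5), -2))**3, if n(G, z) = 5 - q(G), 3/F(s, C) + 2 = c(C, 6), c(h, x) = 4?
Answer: 1000/729 ≈ 1.3717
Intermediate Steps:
F(s, C) = 3/2 (F(s, C) = 3/(-2 + 4) = 3/2)
q(W) = -7/2 (q(W) = -2 - 1*3/2 = -2 - 3/2 = -7/2)
L(f, Q) = 2*f (L(f, Q) = f + f = 2*f)
n(G, z) = 17/2 (n(G, z) = 5 - 1*(-7/2) = 5 + 7/2 = 17/2)
H(P) = 10/9 (H(P) = 10*(1/9) = 10/9)
H(-1 + n(6 + L(2, -5), -2))**3 = (10/9)**3 = 1000/729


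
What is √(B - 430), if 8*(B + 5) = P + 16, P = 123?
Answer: I*√6682/4 ≈ 20.436*I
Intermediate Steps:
B = 99/8 (B = -5 + (123 + 16)/8 = -5 + (⅛)*139 = -5 + 139/8 = 99/8 ≈ 12.375)
√(B - 430) = √(99/8 - 430) = √(-3341/8) = I*√6682/4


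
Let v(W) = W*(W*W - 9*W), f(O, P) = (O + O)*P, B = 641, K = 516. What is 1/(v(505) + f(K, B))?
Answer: 1/127153912 ≈ 7.8645e-9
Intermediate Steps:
f(O, P) = 2*O*P (f(O, P) = (2*O)*P = 2*O*P)
v(W) = W*(W² - 9*W)
1/(v(505) + f(K, B)) = 1/(505²*(-9 + 505) + 2*516*641) = 1/(255025*496 + 661512) = 1/(126492400 + 661512) = 1/127153912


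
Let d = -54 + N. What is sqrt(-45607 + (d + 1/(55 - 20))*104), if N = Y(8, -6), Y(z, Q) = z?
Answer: I*sqrt(61725335)/35 ≈ 224.47*I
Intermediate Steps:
N = 8
d = -46 (d = -54 + 8 = -46)
sqrt(-45607 + (d + 1/(55 - 20))*104) = sqrt(-45607 + (-46 + 1/(55 - 20))*104) = sqrt(-45607 + (-46 + 1/35)*104) = sqrt(-45607 - 1609/35*104) = sqrt(-45607 - 167336/35) = sqrt(-1763581/35) = I*sqrt(61725335)/35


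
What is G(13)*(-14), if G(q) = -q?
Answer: 182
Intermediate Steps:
G(13)*(-14) = -1*13*(-14) = -13*(-14) = 182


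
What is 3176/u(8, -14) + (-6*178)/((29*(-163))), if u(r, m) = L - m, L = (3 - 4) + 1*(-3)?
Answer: 7511816/23635 ≈ 317.83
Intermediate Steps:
L = -4 (L = -1 - 3 = -4)
u(r, m) = -4 - m
3176/u(8, -14) + (-6*178)/((29*(-163))) = 3176/(-4 - 1*(-14)) + (-6*178)/((29*(-163))) = 3176/(-4 + 14) - 1068/(-4727) = 3176/10 - 1068*(-1/4727) = 3176*(1/10) + 1068/4727 = 1588/5 + 1068/4727 = 7511816/23635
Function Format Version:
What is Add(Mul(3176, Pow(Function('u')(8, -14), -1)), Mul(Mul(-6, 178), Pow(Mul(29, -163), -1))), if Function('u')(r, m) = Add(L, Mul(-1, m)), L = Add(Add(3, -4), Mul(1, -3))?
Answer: Rational(7511816, 23635) ≈ 317.83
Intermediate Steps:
L = -4 (L = Add(-1, -3) = -4)
Function('u')(r, m) = Add(-4, Mul(-1, m))
Add(Mul(3176, Pow(Function('u')(8, -14), -1)), Mul(Mul(-6, 178), Pow(Mul(29, -163), -1))) = Add(Mul(3176, Pow(Add(-4, Mul(-1, -14)), -1)), Mul(Mul(-6, 178), Pow(Mul(29, -163), -1))) = Add(Mul(3176, Pow(Add(-4, 14), -1)), Mul(-1068, Pow(-4727, -1))) = Add(Mul(3176, Pow(10, -1)), Mul(-1068, Rational(-1, 4727))) = Add(Mul(3176, Rational(1, 10)), Rational(1068, 4727)) = Add(Rational(1588, 5), Rational(1068, 4727)) = Rational(7511816, 23635)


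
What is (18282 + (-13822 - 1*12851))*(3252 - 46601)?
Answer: 363741459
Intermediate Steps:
(18282 + (-13822 - 1*12851))*(3252 - 46601) = (18282 + (-13822 - 12851))*(-43349) = (18282 - 26673)*(-43349) = -8391*(-43349) = 363741459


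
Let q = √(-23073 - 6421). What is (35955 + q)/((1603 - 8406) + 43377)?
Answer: 35955/36574 + I*√29494/36574 ≈ 0.98308 + 0.0046956*I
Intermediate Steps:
q = I*√29494 (q = √(-29494) = I*√29494 ≈ 171.74*I)
(35955 + q)/((1603 - 8406) + 43377) = (35955 + I*√29494)/((1603 - 8406) + 43377) = (35955 + I*√29494)/(-6803 + 43377) = (35955 + I*√29494)/36574 = (35955 + I*√29494)*(1/36574) = 35955/36574 + I*√29494/36574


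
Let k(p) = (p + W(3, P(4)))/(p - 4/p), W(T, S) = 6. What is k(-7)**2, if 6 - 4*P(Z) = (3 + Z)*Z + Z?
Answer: 49/2025 ≈ 0.024198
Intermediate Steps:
P(Z) = 3/2 - Z/4 - Z*(3 + Z)/4 (P(Z) = 3/2 - ((3 + Z)*Z + Z)/4 = 3/2 - (Z*(3 + Z) + Z)/4 = 3/2 - (Z + Z*(3 + Z))/4 = 3/2 + (-Z/4 - Z*(3 + Z)/4) = 3/2 - Z/4 - Z*(3 + Z)/4)
k(p) = (6 + p)/(p - 4/p) (k(p) = (p + 6)/(p - 4/p) = (6 + p)/(p - 4/p))
k(-7)**2 = (-7*(6 - 7)/(-4 + (-7)**2))**2 = (-7*(-1)/(-4 + 49))**2 = (-7*(-1)/45)**2 = (-7*1/45*(-1))**2 = (7/45)**2 = 49/2025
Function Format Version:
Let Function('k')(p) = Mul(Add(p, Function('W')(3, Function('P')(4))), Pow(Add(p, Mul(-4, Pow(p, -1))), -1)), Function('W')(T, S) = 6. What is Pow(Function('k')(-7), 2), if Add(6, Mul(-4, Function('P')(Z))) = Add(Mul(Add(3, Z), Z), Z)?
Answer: Rational(49, 2025) ≈ 0.024198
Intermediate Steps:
Function('P')(Z) = Add(Rational(3, 2), Mul(Rational(-1, 4), Z), Mul(Rational(-1, 4), Z, Add(3, Z))) (Function('P')(Z) = Add(Rational(3, 2), Mul(Rational(-1, 4), Add(Mul(Add(3, Z), Z), Z))) = Add(Rational(3, 2), Mul(Rational(-1, 4), Add(Mul(Z, Add(3, Z)), Z))) = Add(Rational(3, 2), Mul(Rational(-1, 4), Add(Z, Mul(Z, Add(3, Z))))) = Add(Rational(3, 2), Add(Mul(Rational(-1, 4), Z), Mul(Rational(-1, 4), Z, Add(3, Z)))) = Add(Rational(3, 2), Mul(Rational(-1, 4), Z), Mul(Rational(-1, 4), Z, Add(3, Z))))
Function('k')(p) = Mul(Pow(Add(p, Mul(-4, Pow(p, -1))), -1), Add(6, p)) (Function('k')(p) = Mul(Add(p, 6), Pow(Add(p, Mul(-4, Pow(p, -1))), -1)) = Mul(Add(6, p), Pow(Add(p, Mul(-4, Pow(p, -1))), -1)) = Mul(Pow(Add(p, Mul(-4, Pow(p, -1))), -1), Add(6, p)))
Pow(Function('k')(-7), 2) = Pow(Mul(-7, Pow(Add(-4, Pow(-7, 2)), -1), Add(6, -7)), 2) = Pow(Mul(-7, Pow(Add(-4, 49), -1), -1), 2) = Pow(Mul(-7, Pow(45, -1), -1), 2) = Pow(Mul(-7, Rational(1, 45), -1), 2) = Pow(Rational(7, 45), 2) = Rational(49, 2025)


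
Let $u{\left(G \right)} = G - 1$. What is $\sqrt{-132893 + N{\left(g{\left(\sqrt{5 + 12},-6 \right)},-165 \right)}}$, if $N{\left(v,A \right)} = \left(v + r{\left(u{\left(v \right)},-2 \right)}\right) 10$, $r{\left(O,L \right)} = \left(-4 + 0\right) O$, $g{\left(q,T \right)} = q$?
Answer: $\sqrt{-132853 - 30 \sqrt{17}} \approx 364.66 i$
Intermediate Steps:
$u{\left(G \right)} = -1 + G$
$r{\left(O,L \right)} = - 4 O$
$N{\left(v,A \right)} = 40 - 30 v$ ($N{\left(v,A \right)} = \left(v - 4 \left(-1 + v\right)\right) 10 = \left(v - \left(-4 + 4 v\right)\right) 10 = \left(4 - 3 v\right) 10 = 40 - 30 v$)
$\sqrt{-132893 + N{\left(g{\left(\sqrt{5 + 12},-6 \right)},-165 \right)}} = \sqrt{-132893 + \left(40 - 30 \sqrt{5 + 12}\right)} = \sqrt{-132893 + \left(40 - 30 \sqrt{17}\right)} = \sqrt{-132853 - 30 \sqrt{17}}$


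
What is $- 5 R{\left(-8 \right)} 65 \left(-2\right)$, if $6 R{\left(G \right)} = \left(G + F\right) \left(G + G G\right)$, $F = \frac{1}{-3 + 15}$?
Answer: $- \frac{432250}{9} \approx -48028.0$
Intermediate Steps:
$F = \frac{1}{12} \approx 0.083333$
$R{\left(G \right)} = \frac{\left(\frac{1}{12} + G\right) \left(G + G^{2}\right)}{6}$ ($R{\left(G \right)} = \frac{\left(G + \frac{1}{12}\right) \left(G + G G\right)}{6} = \frac{\left(\frac{1}{12} + G\right) \left(G + G^{2}\right)}{6}$)
$- 5 R{\left(-8 \right)} 65 \left(-2\right) = - 5 \cdot \frac{1}{72} \left(-8\right) \left(1 + 12 \left(-8\right)^{2} + 13 \left(-8\right)\right) 65 \left(-2\right) = - 5 \cdot \frac{1}{72} \left(-8\right) \left(1 + 12 \cdot 64 - 104\right) \left(-130\right) = - 5 \cdot \frac{1}{72} \left(-8\right) \left(1 + 768 - 104\right) \left(-130\right) = - 5 \cdot \frac{1}{72} \left(-8\right) 665 \left(-130\right) = \left(-5\right) \left(- \frac{665}{9}\right) \left(-130\right) = \frac{3325}{9} \left(-130\right) = - \frac{432250}{9}$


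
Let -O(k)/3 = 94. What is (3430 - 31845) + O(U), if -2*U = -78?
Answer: -28697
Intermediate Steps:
U = 39 (U = -½*(-78) = 39)
O(k) = -282 (O(k) = -3*94 = -282)
(3430 - 31845) + O(U) = (3430 - 31845) - 282 = -28415 - 282 = -28697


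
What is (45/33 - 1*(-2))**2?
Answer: 1369/121 ≈ 11.314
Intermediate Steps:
(45/33 - 1*(-2))**2 = (45*(1/33) + 2)**2 = (15/11 + 2)**2 = (37/11)**2 = 1369/121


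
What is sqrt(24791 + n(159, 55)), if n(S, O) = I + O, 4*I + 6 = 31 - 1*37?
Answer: 91*sqrt(3) ≈ 157.62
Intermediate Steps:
I = -3 (I = -3/2 + (31 - 1*37)/4 = -3/2 + (31 - 37)/4 = -3/2 + (1/4)*(-6) = -3/2 - 3/2 = -3)
n(S, O) = -3 + O
sqrt(24791 + n(159, 55)) = sqrt(24791 + (-3 + 55)) = sqrt(24791 + 52) = sqrt(24843) = 91*sqrt(3)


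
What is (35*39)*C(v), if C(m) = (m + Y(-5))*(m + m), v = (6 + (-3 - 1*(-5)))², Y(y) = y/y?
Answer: 11356800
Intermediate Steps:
Y(y) = 1
v = 64 (v = (6 + (-3 + 5))² = (6 + 2)² = 8² = 64)
C(m) = 2*m*(1 + m) (C(m) = (m + 1)*(m + m) = (1 + m)*(2*m) = 2*m*(1 + m))
(35*39)*C(v) = (35*39)*(2*64*(1 + 64)) = 1365*(2*64*65) = 1365*8320 = 11356800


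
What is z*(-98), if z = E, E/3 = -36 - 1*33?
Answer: 20286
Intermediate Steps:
E = -207 (E = 3*(-36 - 1*33) = 3*(-36 - 33) = 3*(-69) = -207)
z = -207
z*(-98) = -207*(-98) = 20286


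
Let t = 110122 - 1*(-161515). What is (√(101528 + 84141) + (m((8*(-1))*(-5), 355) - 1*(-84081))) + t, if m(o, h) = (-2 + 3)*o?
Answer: 355758 + √185669 ≈ 3.5619e+5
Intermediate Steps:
m(o, h) = o (m(o, h) = 1*o = o)
t = 271637 (t = 110122 + 161515 = 271637)
(√(101528 + 84141) + (m((8*(-1))*(-5), 355) - 1*(-84081))) + t = (√(101528 + 84141) + ((8*(-1))*(-5) - 1*(-84081))) + 271637 = (√185669 + (-8*(-5) + 84081)) + 271637 = (√185669 + (40 + 84081)) + 271637 = (√185669 + 84121) + 271637 = (84121 + √185669) + 271637 = 355758 + √185669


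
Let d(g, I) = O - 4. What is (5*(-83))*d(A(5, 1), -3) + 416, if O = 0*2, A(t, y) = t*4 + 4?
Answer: 2076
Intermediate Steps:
A(t, y) = 4 + 4*t (A(t, y) = 4*t + 4 = 4 + 4*t)
O = 0
d(g, I) = -4 (d(g, I) = 0 - 4 = -4)
(5*(-83))*d(A(5, 1), -3) + 416 = (5*(-83))*(-4) + 416 = -415*(-4) + 416 = 1660 + 416 = 2076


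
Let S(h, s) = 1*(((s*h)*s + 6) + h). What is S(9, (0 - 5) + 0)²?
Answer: 57600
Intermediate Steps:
S(h, s) = 6 + h + h*s² (S(h, s) = 1*(((h*s)*s + 6) + h) = 1*((h*s² + 6) + h) = 1*((6 + h*s²) + h) = 1*(6 + h + h*s²) = 6 + h + h*s²)
S(9, (0 - 5) + 0)² = (6 + 9 + 9*((0 - 5) + 0)²)² = (6 + 9 + 9*(-5 + 0)²)² = (6 + 9 + 9*(-5)²)² = (6 + 9 + 9*25)² = (6 + 9 + 225)² = 240² = 57600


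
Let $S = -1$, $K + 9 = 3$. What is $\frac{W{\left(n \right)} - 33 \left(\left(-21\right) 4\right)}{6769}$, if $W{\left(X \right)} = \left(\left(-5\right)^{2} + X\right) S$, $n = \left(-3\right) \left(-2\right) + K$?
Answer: $\frac{2747}{6769} \approx 0.40582$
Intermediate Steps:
$K = -6$ ($K = -9 + 3 = -6$)
$n = 0$ ($n = \left(-3\right) \left(-2\right) - 6 = 6 - 6 = 0$)
$W{\left(X \right)} = -25 - X$ ($W{\left(X \right)} = \left(\left(-5\right)^{2} + X\right) \left(-1\right) = \left(25 + X\right) \left(-1\right) = -25 - X$)
$\frac{W{\left(n \right)} - 33 \left(\left(-21\right) 4\right)}{6769} = \frac{\left(-25 - 0\right) - 33 \left(\left(-21\right) 4\right)}{6769} = \left(\left(-25 + 0\right) - -2772\right) \frac{1}{6769} = \left(-25 + 2772\right) \frac{1}{6769} = 2747 \cdot \frac{1}{6769} = \frac{2747}{6769}$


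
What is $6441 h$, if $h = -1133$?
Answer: $-7297653$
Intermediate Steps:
$6441 h = 6441 \left(-1133\right) = -7297653$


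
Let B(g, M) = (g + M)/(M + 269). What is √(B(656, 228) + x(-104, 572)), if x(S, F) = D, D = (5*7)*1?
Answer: 3*√1009407/497 ≈ 6.0645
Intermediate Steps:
D = 35 (D = 35*1 = 35)
x(S, F) = 35
B(g, M) = (M + g)/(269 + M)
√(B(656, 228) + x(-104, 572)) = √((228 + 656)/(269 + 228) + 35) = √(884/497 + 35) = √(18279/497) = 3*√1009407/497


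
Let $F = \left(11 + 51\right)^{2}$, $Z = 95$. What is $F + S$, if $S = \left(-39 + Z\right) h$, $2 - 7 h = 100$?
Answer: $3060$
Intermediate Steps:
$h = -14$ ($h = \frac{2}{7} - \frac{100}{7} = -14$)
$F = 3844$ ($F = 62^{2} = 3844$)
$S = -784$ ($S = \left(-39 + 95\right) \left(-14\right) = 56 \left(-14\right) = -784$)
$F + S = 3844 - 784 = 3060$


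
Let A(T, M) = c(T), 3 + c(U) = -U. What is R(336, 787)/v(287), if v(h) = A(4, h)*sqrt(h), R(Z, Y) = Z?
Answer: -48*sqrt(287)/287 ≈ -2.8334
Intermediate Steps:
c(U) = -3 - U
A(T, M) = -3 - T
v(h) = -7*sqrt(h) (v(h) = (-3 - 1*4)*sqrt(h) = (-3 - 4)*sqrt(h) = -7*sqrt(h))
R(336, 787)/v(287) = 336/((-7*sqrt(287))) = 336*(-sqrt(287)/2009) = -48*sqrt(287)/287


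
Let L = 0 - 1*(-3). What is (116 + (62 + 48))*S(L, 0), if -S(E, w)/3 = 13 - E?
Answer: -6780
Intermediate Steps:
L = 3 (L = 0 + 3 = 3)
S(E, w) = -39 + 3*E (S(E, w) = -3*(13 - E) = -39 + 3*E)
(116 + (62 + 48))*S(L, 0) = (116 + (62 + 48))*(-39 + 3*3) = (116 + 110)*(-39 + 9) = 226*(-30) = -6780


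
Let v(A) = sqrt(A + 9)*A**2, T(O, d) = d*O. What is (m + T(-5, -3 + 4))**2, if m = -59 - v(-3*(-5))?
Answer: 1219096 + 57600*sqrt(6) ≈ 1.3602e+6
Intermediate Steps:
T(O, d) = O*d
v(A) = A**2*sqrt(9 + A) (v(A) = sqrt(9 + A)*A**2 = A**2*sqrt(9 + A))
m = -59 - 450*sqrt(6) (m = -59 - (-3*(-5))**2*sqrt(9 - 3*(-5)) = -59 - 15**2*sqrt(9 + 15) = -59 - 225*sqrt(24) = -59 - 225*2*sqrt(6) = -59 - 450*sqrt(6) ≈ -1161.3)
(m + T(-5, -3 + 4))**2 = ((-59 - 450*sqrt(6)) - 5*(-3 + 4))**2 = ((-59 - 450*sqrt(6)) - 5*1)**2 = ((-59 - 450*sqrt(6)) - 5)**2 = (-64 - 450*sqrt(6))**2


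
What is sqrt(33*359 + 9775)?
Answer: sqrt(21622) ≈ 147.04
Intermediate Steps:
sqrt(33*359 + 9775) = sqrt(11847 + 9775) = sqrt(21622)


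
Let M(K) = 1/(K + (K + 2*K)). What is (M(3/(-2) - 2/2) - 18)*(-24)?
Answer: 2172/5 ≈ 434.40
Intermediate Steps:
M(K) = 1/(4*K) (M(K) = 1/(K + 3*K) = 1/(4*K))
(M(3/(-2) - 2/2) - 18)*(-24) = (1/(4*(3/(-2) - 2/2)) - 18)*(-24) = (1/(4*(3*(-½) - 2*½)) - 18)*(-24) = (1/(4*(-3/2 - 1)) - 18)*(-24) = (1/(4*(-5/2)) - 18)*(-24) = ((¼)*(-⅖) - 18)*(-24) = (-⅒ - 18)*(-24) = -181/10*(-24) = 2172/5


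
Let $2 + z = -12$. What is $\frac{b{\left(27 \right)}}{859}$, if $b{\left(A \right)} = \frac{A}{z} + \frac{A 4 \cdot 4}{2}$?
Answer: $\frac{2997}{12026} \approx 0.24921$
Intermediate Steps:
$z = -14$ ($z = -2 - 12 = -14$)
$b{\left(A \right)} = \frac{111 A}{14}$ ($b{\left(A \right)} = \frac{A}{-14} + \frac{A 4 \cdot 4}{2} = A \left(- \frac{1}{14}\right) + 4 A 4 \cdot \frac{1}{2} = - \frac{A}{14} + 16 A \frac{1}{2} = - \frac{A}{14} + 8 A = \frac{111 A}{14}$)
$\frac{b{\left(27 \right)}}{859} = \frac{\frac{111}{14} \cdot 27}{859} = \frac{2997}{14} \cdot \frac{1}{859} = \frac{2997}{12026}$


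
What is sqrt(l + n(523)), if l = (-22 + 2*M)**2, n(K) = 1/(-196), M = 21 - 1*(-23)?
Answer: 5*sqrt(34151)/14 ≈ 66.000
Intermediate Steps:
M = 44 (M = 21 + 23 = 44)
n(K) = -1/196
l = 4356 (l = (-22 + 2*44)**2 = (-22 + 88)**2 = 66**2 = 4356)
sqrt(l + n(523)) = sqrt(4356 - 1/196) = sqrt(853775/196) = 5*sqrt(34151)/14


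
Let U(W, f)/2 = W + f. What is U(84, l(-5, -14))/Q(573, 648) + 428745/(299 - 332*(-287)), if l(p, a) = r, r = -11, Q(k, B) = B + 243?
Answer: 131988971/28388151 ≈ 4.6494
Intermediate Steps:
Q(k, B) = 243 + B
l(p, a) = -11
U(W, f) = 2*W + 2*f (U(W, f) = 2*(W + f) = 2*W + 2*f)
U(84, l(-5, -14))/Q(573, 648) + 428745/(299 - 332*(-287)) = (2*84 + 2*(-11))/(243 + 648) + 428745/(299 - 332*(-287)) = (168 - 22)/891 + 428745/(299 + 95284) = 146*(1/891) + 428745/95583 = 146/891 + 428745*(1/95583) = 146/891 + 142915/31861 = 131988971/28388151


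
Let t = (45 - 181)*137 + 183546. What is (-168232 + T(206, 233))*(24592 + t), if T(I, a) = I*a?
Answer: -22785064404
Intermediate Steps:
t = 164914 (t = -136*137 + 183546 = -18632 + 183546 = 164914)
(-168232 + T(206, 233))*(24592 + t) = (-168232 + 206*233)*(24592 + 164914) = (-168232 + 47998)*189506 = -120234*189506 = -22785064404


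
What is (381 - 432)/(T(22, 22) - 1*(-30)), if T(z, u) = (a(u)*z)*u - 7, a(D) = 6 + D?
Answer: -17/4525 ≈ -0.0037569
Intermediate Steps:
T(z, u) = -7 + u*z*(6 + u) (T(z, u) = ((6 + u)*z)*u - 7 = (z*(6 + u))*u - 7 = u*z*(6 + u) - 7 = -7 + u*z*(6 + u))
(381 - 432)/(T(22, 22) - 1*(-30)) = (381 - 432)/((-7 + 22*22*(6 + 22)) - 1*(-30)) = -51/((-7 + 22*22*28) + 30) = -51/((-7 + 13552) + 30) = -51/(13545 + 30) = -51/13575 = -51*1/13575 = -17/4525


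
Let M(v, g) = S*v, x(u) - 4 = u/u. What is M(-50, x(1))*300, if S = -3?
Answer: 45000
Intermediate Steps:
x(u) = 5 (x(u) = 4 + u/u = 4 + 1 = 5)
M(v, g) = -3*v
M(-50, x(1))*300 = -3*(-50)*300 = 150*300 = 45000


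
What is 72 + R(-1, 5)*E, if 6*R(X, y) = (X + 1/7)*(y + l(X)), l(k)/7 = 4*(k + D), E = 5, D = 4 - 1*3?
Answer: 479/7 ≈ 68.429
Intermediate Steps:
D = 1 (D = 4 - 3 = 1)
l(k) = 28 + 28*k (l(k) = 7*(4*(k + 1)) = 7*(4*(1 + k)) = 7*(4 + 4*k) = 28 + 28*k)
R(X, y) = (⅐ + X)*(28 + y + 28*X)/6 (R(X, y) = ((X + 1/7)*(y + (28 + 28*X)))/6 = ((X + ⅐)*(28 + y + 28*X))/6 = ((⅐ + X)*(28 + y + 28*X))/6 = (⅐ + X)*(28 + y + 28*X)/6)
72 + R(-1, 5)*E = 72 + (⅔ + (1/42)*5 + (14/3)*(-1)² + (16/3)*(-1) + (⅙)*(-1)*5)*5 = 72 + (⅔ + 5/42 + (14/3)*1 - 16/3 - ⅚)*5 = 72 + (⅔ + 5/42 + 14/3 - 16/3 - ⅚)*5 = 72 - 5/7*5 = 72 - 25/7 = 479/7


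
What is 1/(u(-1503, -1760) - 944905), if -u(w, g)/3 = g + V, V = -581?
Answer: -1/937882 ≈ -1.0662e-6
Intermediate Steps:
u(w, g) = 1743 - 3*g (u(w, g) = -3*(g - 581) = -3*(-581 + g) = 1743 - 3*g)
1/(u(-1503, -1760) - 944905) = 1/((1743 - 3*(-1760)) - 944905) = 1/((1743 + 5280) - 944905) = 1/(7023 - 944905) = 1/(-937882) = -1/937882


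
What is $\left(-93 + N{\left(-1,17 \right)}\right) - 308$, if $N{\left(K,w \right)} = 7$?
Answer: $-394$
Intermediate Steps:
$\left(-93 + N{\left(-1,17 \right)}\right) - 308 = \left(-93 + 7\right) - 308 = -86 - 308 = -394$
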